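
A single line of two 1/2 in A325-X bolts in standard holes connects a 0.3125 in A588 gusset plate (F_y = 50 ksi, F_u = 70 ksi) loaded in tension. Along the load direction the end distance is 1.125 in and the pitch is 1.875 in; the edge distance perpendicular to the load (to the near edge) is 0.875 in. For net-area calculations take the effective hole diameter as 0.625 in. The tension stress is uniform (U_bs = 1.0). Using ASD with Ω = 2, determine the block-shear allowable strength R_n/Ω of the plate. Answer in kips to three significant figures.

Shear plane L_v = 1.125 + 1·1.875 = 3 in; A_gv = 3 × 0.3125 = 0.9375 in².
A_nv = (3 − 1.5·0.625) × 0.3125 = 0.6445 in².
A_nt = (0.875 − 0.5·0.625) × 0.3125 = 0.1758 in².
0.6 F_u A_nv = 27.07 kips; 0.6 F_y A_gv = 28.12 kips → shear rupture governs the shear term.
R_n = 27.07 + 1.0 × 70 × 0.1758 = 39.38 kips.
Allowable strength R_n/Ω = 39.38 / 2 = 19.7 kips.

19.7 kips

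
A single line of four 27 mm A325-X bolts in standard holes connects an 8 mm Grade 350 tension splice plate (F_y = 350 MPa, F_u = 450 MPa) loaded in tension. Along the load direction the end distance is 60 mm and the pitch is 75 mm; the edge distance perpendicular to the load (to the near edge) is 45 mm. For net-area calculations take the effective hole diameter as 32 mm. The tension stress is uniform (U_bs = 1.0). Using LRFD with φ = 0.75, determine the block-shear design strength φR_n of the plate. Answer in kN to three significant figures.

359 kN

Shear plane L_v = 60 + 3·75 = 285 mm; A_gv = 285 × 8 = 2280 mm².
A_nv = (285 − 3.5·32) × 8 = 1384 mm².
A_nt = (45 − 0.5·32) × 8 = 232 mm².
0.6 F_u A_nv = 373.7 kN; 0.6 F_y A_gv = 478.8 kN → shear rupture governs the shear term.
R_n = 373.7 + 1.0 × 450 × 232 / 1000 = 478.1 kN.
Design strength φR_n = 0.75 × 478.1 = 359 kN.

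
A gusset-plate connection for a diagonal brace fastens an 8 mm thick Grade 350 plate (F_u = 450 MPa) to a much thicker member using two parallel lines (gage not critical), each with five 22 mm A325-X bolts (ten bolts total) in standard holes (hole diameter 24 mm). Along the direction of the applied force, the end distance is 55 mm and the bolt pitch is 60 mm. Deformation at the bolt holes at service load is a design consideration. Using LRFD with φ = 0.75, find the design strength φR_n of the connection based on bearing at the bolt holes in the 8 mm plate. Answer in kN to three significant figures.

Per bolt r_n = 1.2 l_c t F_u ≤ 2.4 d t F_u; upper limit = 2.4 × 22 × 8 × 450 / 1000 = 190.1 kN.
Edge bolt: l_c = 55 − 24/2 = 43 mm → 1.2 × 43 × 8 × 450 / 1000 = 185.8 → r_n = 185.8 kN.
Interior bolts: l_c = 60 − 24 = 36 mm → 1.2 × 36 × 8 × 450 / 1000 = 155.5 → r_n = 155.5 kN.
R_n = 2 × 185.8 + 8 × 155.5 = 1616 kN.
Design strength φR_n = 0.75 × 1616 = 1210 kN.

1210 kN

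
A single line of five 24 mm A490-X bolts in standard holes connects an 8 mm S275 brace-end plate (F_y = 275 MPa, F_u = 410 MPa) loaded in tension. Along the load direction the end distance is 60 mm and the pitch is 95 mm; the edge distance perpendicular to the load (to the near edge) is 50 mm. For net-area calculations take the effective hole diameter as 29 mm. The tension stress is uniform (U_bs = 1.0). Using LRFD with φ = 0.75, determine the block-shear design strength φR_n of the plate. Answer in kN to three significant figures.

Shear plane L_v = 60 + 4·95 = 440 mm; A_gv = 440 × 8 = 3520 mm².
A_nv = (440 − 4.5·29) × 8 = 2476 mm².
A_nt = (50 − 0.5·29) × 8 = 284 mm².
0.6 F_u A_nv = 609.1 kN; 0.6 F_y A_gv = 580.8 kN → shear yielding governs the shear term.
R_n = 580.8 + 1.0 × 410 × 284 / 1000 = 697.2 kN.
Design strength φR_n = 0.75 × 697.2 = 523 kN.

523 kN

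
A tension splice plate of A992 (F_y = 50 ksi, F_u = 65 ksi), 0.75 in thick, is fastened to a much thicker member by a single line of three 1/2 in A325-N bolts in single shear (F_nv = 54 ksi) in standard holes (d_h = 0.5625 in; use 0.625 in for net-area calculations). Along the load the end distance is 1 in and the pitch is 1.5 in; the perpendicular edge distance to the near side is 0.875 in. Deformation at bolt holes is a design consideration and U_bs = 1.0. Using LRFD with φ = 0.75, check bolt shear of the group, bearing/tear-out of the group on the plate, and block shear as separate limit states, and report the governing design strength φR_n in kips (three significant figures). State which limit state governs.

23.9 kips (bolt shear governs)

Bolt shear: A_b = π·0.5²/4 = 0.1963 in²; R_n = 54 × 0.1963 × 3 × 1 = 31.81 kips → 0.75 × 31.81 = 23.9 kips.
Bearing: edge l_c = 0.7188, r_n = 42.05 kips; interior l_c = 0.9375, r_n = 54.84 kips; R_n = 42.05 + 2·54.84 = 151.7 kips → 114 kips.
Block shear: A_gv = 3, A_nv = 1.828, A_nt = 0.4219 in²; R_n = min(0.6F_uA_nv, 0.6F_yA_gv) + U_bs·F_u·A_nt = 98.72 kips → 74 kips.
Bolt shear governs: 23.9 kips.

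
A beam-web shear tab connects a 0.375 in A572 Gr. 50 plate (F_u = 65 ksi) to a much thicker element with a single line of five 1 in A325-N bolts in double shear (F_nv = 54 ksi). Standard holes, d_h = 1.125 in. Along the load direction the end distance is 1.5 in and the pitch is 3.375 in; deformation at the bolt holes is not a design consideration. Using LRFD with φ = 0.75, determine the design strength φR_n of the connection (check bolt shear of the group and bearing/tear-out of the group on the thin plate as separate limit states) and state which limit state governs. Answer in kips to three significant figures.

Bolt shear: A_b = π·1²/4 = 0.7854 in²; R_n = 54 × 0.7854 × 5 × 2 = 424.1 kips → 0.75 × 424.1 = 318 kips.
Bearing (1.5 l_c t F_u ≤ 3.0 d t F_u): upper limit = 3.0·1·0.375·65 = 73.12 kips.
  Edge l_c = 1.5 − 1.125/2 = 0.9375 → r_n = 34.28 kips; interior l_c = 3.375 − 1.125 = 2.25 → r_n = 73.12 kips.
  R_n,bearing = 1·34.28 + 4·73.12 = 326.8 kips → 0.75 × 326.8 = 245 kips.
Bearing governs: 245 kips.

245 kips (bearing governs)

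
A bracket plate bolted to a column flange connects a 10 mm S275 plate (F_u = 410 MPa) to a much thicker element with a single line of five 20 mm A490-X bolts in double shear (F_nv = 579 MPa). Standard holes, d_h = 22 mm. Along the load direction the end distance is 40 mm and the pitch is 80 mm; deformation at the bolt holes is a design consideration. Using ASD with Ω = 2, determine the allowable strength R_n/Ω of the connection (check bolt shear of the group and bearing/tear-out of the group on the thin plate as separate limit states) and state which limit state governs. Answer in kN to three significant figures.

Bolt shear: A_b = π·20²/4 = 314.2 mm²; R_n = 579 × 314.2 × 5 × 2 / 1000 = 1819 kN → 1819 / 2 = 909 kN.
Bearing (1.2 l_c t F_u ≤ 2.4 d t F_u): upper limit = 2.4·20·10·410 / 1000 = 196.8 kN.
  Edge l_c = 40 − 22/2 = 29 → r_n = 142.7 kN; interior l_c = 80 − 22 = 58 → r_n = 196.8 kN.
  R_n,bearing = 1·142.7 + 4·196.8 = 929.9 kN → 929.9 / 2 = 465 kN.
Bearing governs: 465 kN.

465 kN (bearing governs)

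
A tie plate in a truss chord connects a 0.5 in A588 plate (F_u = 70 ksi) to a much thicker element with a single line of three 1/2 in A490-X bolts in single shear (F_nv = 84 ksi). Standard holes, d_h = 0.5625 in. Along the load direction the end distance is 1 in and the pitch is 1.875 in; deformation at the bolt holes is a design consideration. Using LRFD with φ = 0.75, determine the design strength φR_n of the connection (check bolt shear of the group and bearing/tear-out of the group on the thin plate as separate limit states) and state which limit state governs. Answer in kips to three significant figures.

Bolt shear: A_b = π·0.5²/4 = 0.1963 in²; R_n = 84 × 0.1963 × 3 × 1 = 49.48 kips → 0.75 × 49.48 = 37.1 kips.
Bearing (1.2 l_c t F_u ≤ 2.4 d t F_u): upper limit = 2.4·0.5·0.5·70 = 42 kips.
  Edge l_c = 1 − 0.5625/2 = 0.7188 → r_n = 30.19 kips; interior l_c = 1.875 − 0.5625 = 1.312 → r_n = 42 kips.
  R_n,bearing = 1·30.19 + 2·42 = 114.2 kips → 0.75 × 114.2 = 85.6 kips.
Bolt shear governs: 37.1 kips.

37.1 kips (bolt shear governs)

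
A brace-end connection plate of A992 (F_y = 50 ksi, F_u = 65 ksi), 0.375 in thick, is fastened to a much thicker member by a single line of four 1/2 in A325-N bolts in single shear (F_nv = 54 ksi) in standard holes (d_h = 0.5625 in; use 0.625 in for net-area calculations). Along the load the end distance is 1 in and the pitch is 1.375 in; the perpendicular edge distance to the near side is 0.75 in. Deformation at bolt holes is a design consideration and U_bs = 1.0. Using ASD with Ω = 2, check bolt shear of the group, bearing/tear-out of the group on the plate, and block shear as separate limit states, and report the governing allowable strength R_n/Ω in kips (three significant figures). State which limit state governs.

21.2 kips (bolt shear governs)

Bolt shear: A_b = π·0.5²/4 = 0.1963 in²; R_n = 54 × 0.1963 × 4 × 1 = 42.41 kips → 42.41 / 2 = 21.2 kips.
Bearing: edge l_c = 0.7188, r_n = 21.02 kips; interior l_c = 0.8125, r_n = 23.77 kips; R_n = 21.02 + 3·23.77 = 92.32 kips → 46.2 kips.
Block shear: A_gv = 1.922, A_nv = 1.102, A_nt = 0.1641 in²; R_n = min(0.6F_uA_nv, 0.6F_yA_gv) + U_bs·F_u·A_nt = 53.62 kips → 26.8 kips.
Bolt shear governs: 21.2 kips.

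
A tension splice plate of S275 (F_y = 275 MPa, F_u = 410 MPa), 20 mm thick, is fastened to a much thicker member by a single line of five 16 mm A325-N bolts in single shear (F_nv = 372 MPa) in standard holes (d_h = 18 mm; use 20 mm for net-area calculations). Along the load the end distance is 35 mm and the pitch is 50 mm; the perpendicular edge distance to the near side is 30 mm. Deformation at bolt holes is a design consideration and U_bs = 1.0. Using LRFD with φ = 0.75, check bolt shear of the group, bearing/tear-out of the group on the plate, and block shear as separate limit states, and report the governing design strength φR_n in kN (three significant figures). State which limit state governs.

280 kN (bolt shear governs)

Bolt shear: A_b = π·16²/4 = 201.1 mm²; R_n = 372 × 201.1 × 5 × 1 / 1000 = 374 kN → 0.75 × 374 = 280 kN.
Bearing: edge l_c = 26, r_n = 255.8 kN; interior l_c = 32, r_n = 314.9 kN; R_n = 255.8 + 4·314.9 = 1515 kN → 1140 kN.
Block shear: A_gv = 4700, A_nv = 2900, A_nt = 400 mm²; R_n = min(0.6F_uA_nv, 0.6F_yA_gv) + U_bs·F_u·A_nt = 877.4 kN → 658 kN.
Bolt shear governs: 280 kN.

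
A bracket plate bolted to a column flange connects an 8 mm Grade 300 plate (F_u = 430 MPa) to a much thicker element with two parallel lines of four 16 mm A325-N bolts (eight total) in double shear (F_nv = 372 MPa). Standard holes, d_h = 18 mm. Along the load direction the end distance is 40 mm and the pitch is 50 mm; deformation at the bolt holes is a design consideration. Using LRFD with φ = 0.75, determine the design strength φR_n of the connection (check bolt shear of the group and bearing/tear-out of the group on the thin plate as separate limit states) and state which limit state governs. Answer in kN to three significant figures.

786 kN (bearing governs)

Bolt shear: A_b = π·16²/4 = 201.1 mm²; R_n = 372 × 201.1 × 8 × 2 / 1000 = 1197 kN → 0.75 × 1197 = 898 kN.
Bearing (1.2 l_c t F_u ≤ 2.4 d t F_u): upper limit = 2.4·16·8·430 / 1000 = 132.1 kN.
  Edge l_c = 40 − 18/2 = 31 → r_n = 128 kN; interior l_c = 50 − 18 = 32 → r_n = 132.1 kN.
  R_n,bearing = 2·128 + 6·132.1 = 1049 kN → 0.75 × 1049 = 786 kN.
Bearing governs: 786 kN.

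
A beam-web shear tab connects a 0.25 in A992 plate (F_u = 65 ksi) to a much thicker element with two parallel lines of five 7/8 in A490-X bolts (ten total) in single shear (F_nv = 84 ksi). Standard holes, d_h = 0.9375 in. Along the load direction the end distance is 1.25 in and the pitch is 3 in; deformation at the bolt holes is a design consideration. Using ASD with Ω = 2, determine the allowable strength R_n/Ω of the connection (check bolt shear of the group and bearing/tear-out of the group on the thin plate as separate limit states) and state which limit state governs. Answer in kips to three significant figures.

152 kips (bearing governs)

Bolt shear: A_b = π·0.875²/4 = 0.6013 in²; R_n = 84 × 0.6013 × 10 × 1 = 505.1 kips → 505.1 / 2 = 253 kips.
Bearing (1.2 l_c t F_u ≤ 2.4 d t F_u): upper limit = 2.4·0.875·0.25·65 = 34.12 kips.
  Edge l_c = 1.25 − 0.9375/2 = 0.7812 → r_n = 15.23 kips; interior l_c = 3 − 0.9375 = 2.062 → r_n = 34.12 kips.
  R_n,bearing = 2·15.23 + 8·34.12 = 303.5 kips → 303.5 / 2 = 152 kips.
Bearing governs: 152 kips.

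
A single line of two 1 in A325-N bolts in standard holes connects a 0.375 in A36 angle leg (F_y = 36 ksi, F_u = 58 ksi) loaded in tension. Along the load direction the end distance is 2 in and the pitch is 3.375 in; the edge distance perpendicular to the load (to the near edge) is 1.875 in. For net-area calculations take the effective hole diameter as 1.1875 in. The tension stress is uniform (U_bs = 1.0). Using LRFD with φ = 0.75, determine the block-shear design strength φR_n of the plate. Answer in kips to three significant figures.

53.6 kips

Shear plane L_v = 2 + 1·3.375 = 5.375 in; A_gv = 5.375 × 0.375 = 2.016 in².
A_nv = (5.375 − 1.5·1.1875) × 0.375 = 1.348 in².
A_nt = (1.875 − 0.5·1.1875) × 0.375 = 0.4805 in².
0.6 F_u A_nv = 46.9 kips; 0.6 F_y A_gv = 43.54 kips → shear yielding governs the shear term.
R_n = 43.54 + 1.0 × 58 × 0.4805 = 71.4 kips.
Design strength φR_n = 0.75 × 71.4 = 53.6 kips.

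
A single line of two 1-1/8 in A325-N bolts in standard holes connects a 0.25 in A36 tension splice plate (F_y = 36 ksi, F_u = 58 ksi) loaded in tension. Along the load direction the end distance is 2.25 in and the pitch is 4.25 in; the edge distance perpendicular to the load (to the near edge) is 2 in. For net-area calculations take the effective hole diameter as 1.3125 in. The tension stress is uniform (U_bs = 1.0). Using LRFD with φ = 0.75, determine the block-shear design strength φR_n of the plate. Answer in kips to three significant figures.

Shear plane L_v = 2.25 + 1·4.25 = 6.5 in; A_gv = 6.5 × 0.25 = 1.625 in².
A_nv = (6.5 − 1.5·1.3125) × 0.25 = 1.133 in².
A_nt = (2 − 0.5·1.3125) × 0.25 = 0.3359 in².
0.6 F_u A_nv = 39.42 kips; 0.6 F_y A_gv = 35.1 kips → shear yielding governs the shear term.
R_n = 35.1 + 1.0 × 58 × 0.3359 = 54.58 kips.
Design strength φR_n = 0.75 × 54.58 = 40.9 kips.

40.9 kips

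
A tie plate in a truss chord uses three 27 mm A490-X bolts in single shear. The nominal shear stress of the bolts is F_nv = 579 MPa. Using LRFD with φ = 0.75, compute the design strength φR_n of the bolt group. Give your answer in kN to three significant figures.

A_b = π × 27² / 4 = 572.6 mm².
R_n = F_nv · A_b · n · n_s = 579 × 572.6 × 3 × 1 / 1000 = 994.5 kN.
Design strength φR_n = 0.75 × 994.5 = 746 kN.

746 kN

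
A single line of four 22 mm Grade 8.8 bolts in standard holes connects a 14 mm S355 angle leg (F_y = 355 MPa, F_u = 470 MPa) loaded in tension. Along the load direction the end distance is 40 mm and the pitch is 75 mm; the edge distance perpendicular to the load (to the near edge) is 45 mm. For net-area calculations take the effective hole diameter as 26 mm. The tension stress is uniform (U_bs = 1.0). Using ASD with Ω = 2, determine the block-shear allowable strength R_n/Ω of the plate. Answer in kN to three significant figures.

449 kN

Shear plane L_v = 40 + 3·75 = 265 mm; A_gv = 265 × 14 = 3710 mm².
A_nv = (265 − 3.5·26) × 14 = 2436 mm².
A_nt = (45 − 0.5·26) × 14 = 448 mm².
0.6 F_u A_nv = 687 kN; 0.6 F_y A_gv = 790.2 kN → shear rupture governs the shear term.
R_n = 687 + 1.0 × 470 × 448 / 1000 = 897.5 kN.
Allowable strength R_n/Ω = 897.5 / 2 = 449 kN.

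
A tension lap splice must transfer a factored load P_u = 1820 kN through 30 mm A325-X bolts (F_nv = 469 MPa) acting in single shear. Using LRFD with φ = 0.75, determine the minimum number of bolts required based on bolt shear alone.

A_b = π·30²/4 = 706.9 mm².
Per-bolt design strength φR_n = 0.75 × 469 × 706.9 × 1 / 1000 = 248.6 kN.
n ≥ 1820 / 248.6 = 7.32 → use 8 bolts.

8 bolts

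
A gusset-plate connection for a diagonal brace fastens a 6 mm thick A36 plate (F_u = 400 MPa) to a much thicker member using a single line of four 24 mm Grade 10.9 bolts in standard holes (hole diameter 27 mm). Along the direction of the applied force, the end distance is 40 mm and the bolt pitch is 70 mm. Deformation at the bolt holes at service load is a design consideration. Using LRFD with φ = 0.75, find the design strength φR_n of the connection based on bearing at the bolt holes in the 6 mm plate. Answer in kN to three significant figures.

Per bolt r_n = 1.2 l_c t F_u ≤ 2.4 d t F_u; upper limit = 2.4 × 24 × 6 × 400 / 1000 = 138.2 kN.
Edge bolt: l_c = 40 − 27/2 = 26.5 mm → 1.2 × 26.5 × 6 × 400 / 1000 = 76.32 → r_n = 76.32 kN.
Interior bolts: l_c = 70 − 27 = 43 mm → 1.2 × 43 × 6 × 400 / 1000 = 123.8 → r_n = 123.8 kN.
R_n = 1 × 76.32 + 3 × 123.8 = 447.8 kN.
Design strength φR_n = 0.75 × 447.8 = 336 kN.

336 kN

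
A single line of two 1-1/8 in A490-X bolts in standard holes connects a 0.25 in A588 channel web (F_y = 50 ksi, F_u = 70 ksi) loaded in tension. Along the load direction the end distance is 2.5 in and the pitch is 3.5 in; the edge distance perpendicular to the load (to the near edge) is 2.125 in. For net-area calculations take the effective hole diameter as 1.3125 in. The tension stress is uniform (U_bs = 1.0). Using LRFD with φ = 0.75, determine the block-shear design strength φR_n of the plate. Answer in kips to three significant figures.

51 kips

Shear plane L_v = 2.5 + 1·3.5 = 6 in; A_gv = 6 × 0.25 = 1.5 in².
A_nv = (6 − 1.5·1.3125) × 0.25 = 1.008 in².
A_nt = (2.125 − 0.5·1.3125) × 0.25 = 0.3672 in².
0.6 F_u A_nv = 42.33 kips; 0.6 F_y A_gv = 45 kips → shear rupture governs the shear term.
R_n = 42.33 + 1.0 × 70 × 0.3672 = 68.03 kips.
Design strength φR_n = 0.75 × 68.03 = 51 kips.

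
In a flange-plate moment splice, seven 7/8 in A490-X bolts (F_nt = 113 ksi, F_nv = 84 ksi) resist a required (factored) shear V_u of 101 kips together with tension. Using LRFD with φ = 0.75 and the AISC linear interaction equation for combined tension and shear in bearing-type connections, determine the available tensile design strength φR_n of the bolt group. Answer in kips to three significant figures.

328 kips

A_b = π·0.875²/4 = 0.6013 in²; f_rv = 101 / (7 × 0.6013) = 23.99 ksi.
F'_nt = 1.3 F_nt − (F_nt / φF_nv) f_rv = 1.3·113 − (113/(0.75·84))·23.99 = 103.9 ksi, capped at F_nt → F'_nt = 103.9 ksi.
R_n = F'_nt · A_b · n = 103.9 × 0.6013 × 7 = 437.2 kips.
Design strength φR_n = 0.75 × 437.2 = 328 kips.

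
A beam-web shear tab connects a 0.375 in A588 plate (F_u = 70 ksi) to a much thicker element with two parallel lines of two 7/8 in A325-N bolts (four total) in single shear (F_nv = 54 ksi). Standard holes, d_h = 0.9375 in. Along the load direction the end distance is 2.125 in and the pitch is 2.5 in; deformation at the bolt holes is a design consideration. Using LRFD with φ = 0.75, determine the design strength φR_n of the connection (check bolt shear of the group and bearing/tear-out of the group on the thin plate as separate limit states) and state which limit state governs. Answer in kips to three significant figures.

97.4 kips (bolt shear governs)

Bolt shear: A_b = π·0.875²/4 = 0.6013 in²; R_n = 54 × 0.6013 × 4 × 1 = 129.9 kips → 0.75 × 129.9 = 97.4 kips.
Bearing (1.2 l_c t F_u ≤ 2.4 d t F_u): upper limit = 2.4·0.875·0.375·70 = 55.13 kips.
  Edge l_c = 2.125 − 0.9375/2 = 1.656 → r_n = 52.17 kips; interior l_c = 2.5 − 0.9375 = 1.562 → r_n = 49.22 kips.
  R_n,bearing = 2·52.17 + 2·49.22 = 202.8 kips → 0.75 × 202.8 = 152 kips.
Bolt shear governs: 97.4 kips.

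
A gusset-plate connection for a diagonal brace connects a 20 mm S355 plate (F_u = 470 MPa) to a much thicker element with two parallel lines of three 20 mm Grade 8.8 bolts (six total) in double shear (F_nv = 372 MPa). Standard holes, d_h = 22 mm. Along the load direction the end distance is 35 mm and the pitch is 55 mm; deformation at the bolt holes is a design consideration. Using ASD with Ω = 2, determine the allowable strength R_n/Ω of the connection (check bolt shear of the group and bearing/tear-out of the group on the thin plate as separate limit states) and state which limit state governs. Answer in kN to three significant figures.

Bolt shear: A_b = π·20²/4 = 314.2 mm²; R_n = 372 × 314.2 × 6 × 2 / 1000 = 1402 kN → 1402 / 2 = 701 kN.
Bearing (1.2 l_c t F_u ≤ 2.4 d t F_u): upper limit = 2.4·20·20·470 / 1000 = 451.2 kN.
  Edge l_c = 35 − 22/2 = 24 → r_n = 270.7 kN; interior l_c = 55 − 22 = 33 → r_n = 372.2 kN.
  R_n,bearing = 2·270.7 + 4·372.2 = 2030 kN → 2030 / 2 = 1020 kN.
Bolt shear governs: 701 kN.

701 kN (bolt shear governs)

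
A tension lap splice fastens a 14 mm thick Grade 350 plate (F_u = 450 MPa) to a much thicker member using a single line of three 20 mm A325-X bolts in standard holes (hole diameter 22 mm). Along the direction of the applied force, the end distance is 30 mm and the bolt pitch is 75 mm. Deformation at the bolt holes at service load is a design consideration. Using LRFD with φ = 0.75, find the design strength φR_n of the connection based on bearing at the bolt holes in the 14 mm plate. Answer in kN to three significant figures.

561 kN

Per bolt r_n = 1.2 l_c t F_u ≤ 2.4 d t F_u; upper limit = 2.4 × 20 × 14 × 450 / 1000 = 302.4 kN.
Edge bolt: l_c = 30 − 22/2 = 19 mm → 1.2 × 19 × 14 × 450 / 1000 = 143.6 → r_n = 143.6 kN.
Interior bolts: l_c = 75 − 22 = 53 mm → 1.2 × 53 × 14 × 450 / 1000 = 400.7 → r_n = 302.4 kN.
R_n = 1 × 143.6 + 2 × 302.4 = 748.4 kN.
Design strength φR_n = 0.75 × 748.4 = 561 kN.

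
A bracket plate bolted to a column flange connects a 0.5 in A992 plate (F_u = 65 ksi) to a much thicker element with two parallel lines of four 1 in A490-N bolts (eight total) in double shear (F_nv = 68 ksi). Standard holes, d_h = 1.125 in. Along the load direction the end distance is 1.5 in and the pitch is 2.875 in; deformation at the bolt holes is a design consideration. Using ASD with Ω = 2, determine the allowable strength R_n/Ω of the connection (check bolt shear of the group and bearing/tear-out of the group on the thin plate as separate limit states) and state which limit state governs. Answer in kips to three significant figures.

241 kips (bearing governs)

Bolt shear: A_b = π·1²/4 = 0.7854 in²; R_n = 68 × 0.7854 × 8 × 2 = 854.5 kips → 854.5 / 2 = 427 kips.
Bearing (1.2 l_c t F_u ≤ 2.4 d t F_u): upper limit = 2.4·1·0.5·65 = 78 kips.
  Edge l_c = 1.5 − 1.125/2 = 0.9375 → r_n = 36.56 kips; interior l_c = 2.875 − 1.125 = 1.75 → r_n = 68.25 kips.
  R_n,bearing = 2·36.56 + 6·68.25 = 482.6 kips → 482.6 / 2 = 241 kips.
Bearing governs: 241 kips.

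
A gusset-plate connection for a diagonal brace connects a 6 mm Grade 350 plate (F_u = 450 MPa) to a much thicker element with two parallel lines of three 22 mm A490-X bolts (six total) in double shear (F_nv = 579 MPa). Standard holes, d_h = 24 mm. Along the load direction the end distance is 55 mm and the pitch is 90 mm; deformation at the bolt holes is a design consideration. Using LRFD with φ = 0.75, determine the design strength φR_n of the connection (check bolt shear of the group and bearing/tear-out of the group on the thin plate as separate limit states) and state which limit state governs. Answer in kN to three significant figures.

637 kN (bearing governs)

Bolt shear: A_b = π·22²/4 = 380.1 mm²; R_n = 579 × 380.1 × 6 × 2 / 1000 = 2641 kN → 0.75 × 2641 = 1980 kN.
Bearing (1.2 l_c t F_u ≤ 2.4 d t F_u): upper limit = 2.4·22·6·450 / 1000 = 142.6 kN.
  Edge l_c = 55 − 24/2 = 43 → r_n = 139.3 kN; interior l_c = 90 − 24 = 66 → r_n = 142.6 kN.
  R_n,bearing = 2·139.3 + 4·142.6 = 848.9 kN → 0.75 × 848.9 = 637 kN.
Bearing governs: 637 kN.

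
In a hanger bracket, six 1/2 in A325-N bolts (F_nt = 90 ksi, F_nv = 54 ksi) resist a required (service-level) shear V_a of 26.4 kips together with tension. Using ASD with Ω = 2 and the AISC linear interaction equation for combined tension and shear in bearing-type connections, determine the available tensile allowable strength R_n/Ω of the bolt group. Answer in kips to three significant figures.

24.9 kips

A_b = π·0.5²/4 = 0.1963 in²; f_rv = 26.4 / (6 × 0.1963) = 22.41 ksi.
F'_nt = 1.3 F_nt − (Ω F_nt / F_nv) f_rv = 1.3·90 − (2·90/54)·22.41 = 42.3 ksi, capped at F_nt → F'_nt = 42.3 ksi.
R_n = F'_nt · A_b · n = 42.3 × 0.1963 × 6 = 49.84 kips.
Allowable strength R_n/Ω = 49.84 / 2 = 24.9 kips.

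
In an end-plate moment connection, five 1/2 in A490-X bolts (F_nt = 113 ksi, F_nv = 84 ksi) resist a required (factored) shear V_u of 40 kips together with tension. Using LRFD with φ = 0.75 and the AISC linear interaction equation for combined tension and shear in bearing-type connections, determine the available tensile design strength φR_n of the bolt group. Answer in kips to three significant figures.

A_b = π·0.5²/4 = 0.1963 in²; f_rv = 40 / (5 × 0.1963) = 40.74 ksi.
F'_nt = 1.3 F_nt − (F_nt / φF_nv) f_rv = 1.3·113 − (113/(0.75·84))·40.74 = 73.82 ksi, capped at F_nt → F'_nt = 73.82 ksi.
R_n = F'_nt · A_b · n = 73.82 × 0.1963 × 5 = 72.47 kips.
Design strength φR_n = 0.75 × 72.47 = 54.4 kips.

54.4 kips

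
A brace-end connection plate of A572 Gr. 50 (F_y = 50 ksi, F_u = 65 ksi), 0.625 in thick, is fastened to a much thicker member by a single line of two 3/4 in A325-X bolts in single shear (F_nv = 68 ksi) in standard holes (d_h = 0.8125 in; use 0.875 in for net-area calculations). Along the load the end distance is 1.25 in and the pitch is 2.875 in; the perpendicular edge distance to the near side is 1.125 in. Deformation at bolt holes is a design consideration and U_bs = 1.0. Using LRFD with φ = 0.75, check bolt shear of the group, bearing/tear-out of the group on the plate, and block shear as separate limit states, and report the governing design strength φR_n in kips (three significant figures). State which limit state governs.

45.1 kips (bolt shear governs)

Bolt shear: A_b = π·0.75²/4 = 0.4418 in²; R_n = 68 × 0.4418 × 2 × 1 = 60.08 kips → 0.75 × 60.08 = 45.1 kips.
Bearing: edge l_c = 0.8438, r_n = 41.13 kips; interior l_c = 2.062, r_n = 73.12 kips; R_n = 41.13 + 1·73.12 = 114.3 kips → 85.7 kips.
Block shear: A_gv = 2.578, A_nv = 1.758, A_nt = 0.4297 in²; R_n = min(0.6F_uA_nv, 0.6F_yA_gv) + U_bs·F_u·A_nt = 96.48 kips → 72.4 kips.
Bolt shear governs: 45.1 kips.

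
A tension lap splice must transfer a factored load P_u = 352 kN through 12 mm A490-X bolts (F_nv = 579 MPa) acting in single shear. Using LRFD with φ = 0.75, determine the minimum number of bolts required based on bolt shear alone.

A_b = π·12²/4 = 113.1 mm².
Per-bolt design strength φR_n = 0.75 × 579 × 113.1 × 1 / 1000 = 49.11 kN.
n ≥ 352 / 49.11 = 7.167 → use 8 bolts.

8 bolts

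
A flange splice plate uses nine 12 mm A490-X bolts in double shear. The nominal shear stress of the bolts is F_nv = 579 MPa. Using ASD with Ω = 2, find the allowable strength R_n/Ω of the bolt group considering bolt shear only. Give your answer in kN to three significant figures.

A_b = π × 12² / 4 = 113.1 mm².
R_n = F_nv · A_b · n · n_s = 579 × 113.1 × 9 × 2 / 1000 = 1179 kN.
Allowable strength R_n/Ω = 1179 / 2 = 589 kN.

589 kN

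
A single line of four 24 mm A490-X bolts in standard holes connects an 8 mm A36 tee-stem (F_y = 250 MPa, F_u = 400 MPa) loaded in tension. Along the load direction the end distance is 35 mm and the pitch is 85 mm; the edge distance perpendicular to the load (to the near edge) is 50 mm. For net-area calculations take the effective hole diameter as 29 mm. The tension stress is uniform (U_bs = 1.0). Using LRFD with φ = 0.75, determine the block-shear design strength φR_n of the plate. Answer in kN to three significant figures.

346 kN

Shear plane L_v = 35 + 3·85 = 290 mm; A_gv = 290 × 8 = 2320 mm².
A_nv = (290 − 3.5·29) × 8 = 1508 mm².
A_nt = (50 − 0.5·29) × 8 = 284 mm².
0.6 F_u A_nv = 361.9 kN; 0.6 F_y A_gv = 348 kN → shear yielding governs the shear term.
R_n = 348 + 1.0 × 400 × 284 / 1000 = 461.6 kN.
Design strength φR_n = 0.75 × 461.6 = 346 kN.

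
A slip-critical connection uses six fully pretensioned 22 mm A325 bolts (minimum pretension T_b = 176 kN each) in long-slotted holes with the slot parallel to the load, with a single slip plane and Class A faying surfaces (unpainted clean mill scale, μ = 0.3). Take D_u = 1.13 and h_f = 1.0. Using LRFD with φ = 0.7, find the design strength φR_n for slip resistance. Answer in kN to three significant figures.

R_n = μ · D_u · h_f · T_b · n_s · n_b = 0.3 × 1.13 × 1.0 × 176 × 1 × 6 = 358 kN.
Design strength φR_n = 0.7 × 358 = 251 kN.

251 kN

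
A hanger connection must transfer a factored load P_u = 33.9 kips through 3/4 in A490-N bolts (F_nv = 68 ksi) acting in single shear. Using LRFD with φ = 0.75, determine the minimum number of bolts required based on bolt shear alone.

2 bolts

A_b = π·0.75²/4 = 0.4418 in².
Per-bolt design strength φR_n = 0.75 × 68 × 0.4418 × 1 = 22.53 kips.
n ≥ 33.9 / 22.53 = 1.505 → use 2 bolts.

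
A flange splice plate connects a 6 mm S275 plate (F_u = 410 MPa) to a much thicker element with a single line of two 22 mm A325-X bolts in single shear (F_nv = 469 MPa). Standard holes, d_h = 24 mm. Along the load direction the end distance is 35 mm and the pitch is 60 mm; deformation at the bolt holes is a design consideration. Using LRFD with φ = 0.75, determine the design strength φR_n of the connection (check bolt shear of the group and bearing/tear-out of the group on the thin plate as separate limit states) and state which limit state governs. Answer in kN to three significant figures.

Bolt shear: A_b = π·22²/4 = 380.1 mm²; R_n = 469 × 380.1 × 2 × 1 / 1000 = 356.6 kN → 0.75 × 356.6 = 267 kN.
Bearing (1.2 l_c t F_u ≤ 2.4 d t F_u): upper limit = 2.4·22·6·410 / 1000 = 129.9 kN.
  Edge l_c = 35 − 24/2 = 23 → r_n = 67.9 kN; interior l_c = 60 − 24 = 36 → r_n = 106.3 kN.
  R_n,bearing = 1·67.9 + 1·106.3 = 174.2 kN → 0.75 × 174.2 = 131 kN.
Bearing governs: 131 kN.

131 kN (bearing governs)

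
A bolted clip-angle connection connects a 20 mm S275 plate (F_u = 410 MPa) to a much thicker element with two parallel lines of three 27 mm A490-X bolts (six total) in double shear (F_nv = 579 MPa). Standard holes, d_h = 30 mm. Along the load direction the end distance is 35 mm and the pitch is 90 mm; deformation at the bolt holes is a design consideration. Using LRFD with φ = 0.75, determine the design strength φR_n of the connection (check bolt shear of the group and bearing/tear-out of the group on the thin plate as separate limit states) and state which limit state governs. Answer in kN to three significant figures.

Bolt shear: A_b = π·27²/4 = 572.6 mm²; R_n = 579 × 572.6 × 6 × 2 / 1000 = 3978 kN → 0.75 × 3978 = 2980 kN.
Bearing (1.2 l_c t F_u ≤ 2.4 d t F_u): upper limit = 2.4·27·20·410 / 1000 = 531.4 kN.
  Edge l_c = 35 − 30/2 = 20 → r_n = 196.8 kN; interior l_c = 90 − 30 = 60 → r_n = 531.4 kN.
  R_n,bearing = 2·196.8 + 4·531.4 = 2519 kN → 0.75 × 2519 = 1890 kN.
Bearing governs: 1890 kN.

1890 kN (bearing governs)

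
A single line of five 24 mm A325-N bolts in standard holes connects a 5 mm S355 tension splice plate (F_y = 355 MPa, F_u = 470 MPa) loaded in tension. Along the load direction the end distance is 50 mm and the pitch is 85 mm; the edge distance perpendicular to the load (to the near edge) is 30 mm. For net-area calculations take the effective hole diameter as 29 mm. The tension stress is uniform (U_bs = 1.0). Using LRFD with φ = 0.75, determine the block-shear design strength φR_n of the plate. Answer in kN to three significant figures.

Shear plane L_v = 50 + 4·85 = 390 mm; A_gv = 390 × 5 = 1950 mm².
A_nv = (390 − 4.5·29) × 5 = 1298 mm².
A_nt = (30 − 0.5·29) × 5 = 77.5 mm².
0.6 F_u A_nv = 365.9 kN; 0.6 F_y A_gv = 415.4 kN → shear rupture governs the shear term.
R_n = 365.9 + 1.0 × 470 × 77.5 / 1000 = 402.3 kN.
Design strength φR_n = 0.75 × 402.3 = 302 kN.

302 kN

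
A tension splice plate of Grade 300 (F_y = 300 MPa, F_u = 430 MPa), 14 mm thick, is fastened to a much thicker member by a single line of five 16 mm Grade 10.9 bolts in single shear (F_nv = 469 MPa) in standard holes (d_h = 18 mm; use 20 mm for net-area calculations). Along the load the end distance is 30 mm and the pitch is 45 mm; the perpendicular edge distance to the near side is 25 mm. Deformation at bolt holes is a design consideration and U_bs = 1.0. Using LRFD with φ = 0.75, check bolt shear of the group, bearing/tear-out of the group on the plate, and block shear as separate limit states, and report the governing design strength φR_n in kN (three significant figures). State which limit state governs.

Bolt shear: A_b = π·16²/4 = 201.1 mm²; R_n = 469 × 201.1 × 5 × 1 / 1000 = 471.5 kN → 0.75 × 471.5 = 354 kN.
Bearing: edge l_c = 21, r_n = 151.7 kN; interior l_c = 27, r_n = 195 kN; R_n = 151.7 + 4·195 = 931.9 kN → 699 kN.
Block shear: A_gv = 2940, A_nv = 1680, A_nt = 210 mm²; R_n = min(0.6F_uA_nv, 0.6F_yA_gv) + U_bs·F_u·A_nt = 523.7 kN → 393 kN.
Bolt shear governs: 354 kN.

354 kN (bolt shear governs)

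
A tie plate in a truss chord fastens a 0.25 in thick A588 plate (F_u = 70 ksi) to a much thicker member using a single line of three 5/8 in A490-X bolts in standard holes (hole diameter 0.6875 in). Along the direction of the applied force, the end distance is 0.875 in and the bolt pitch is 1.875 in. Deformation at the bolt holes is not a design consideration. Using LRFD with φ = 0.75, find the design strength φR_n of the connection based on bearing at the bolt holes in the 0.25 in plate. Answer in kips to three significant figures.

Per bolt r_n = 1.5 l_c t F_u ≤ 3.0 d t F_u; upper limit = 3.0 × 0.625 × 0.25 × 70 = 32.81 kips.
Edge bolt: l_c = 0.875 − 0.6875/2 = 0.5312 in → 1.5 × 0.5312 × 0.25 × 70 = 13.95 → r_n = 13.95 kips.
Interior bolts: l_c = 1.875 − 0.6875 = 1.188 in → 1.5 × 1.188 × 0.25 × 70 = 31.17 → r_n = 31.17 kips.
R_n = 1 × 13.95 + 2 × 31.17 = 76.29 kips.
Design strength φR_n = 0.75 × 76.29 = 57.2 kips.

57.2 kips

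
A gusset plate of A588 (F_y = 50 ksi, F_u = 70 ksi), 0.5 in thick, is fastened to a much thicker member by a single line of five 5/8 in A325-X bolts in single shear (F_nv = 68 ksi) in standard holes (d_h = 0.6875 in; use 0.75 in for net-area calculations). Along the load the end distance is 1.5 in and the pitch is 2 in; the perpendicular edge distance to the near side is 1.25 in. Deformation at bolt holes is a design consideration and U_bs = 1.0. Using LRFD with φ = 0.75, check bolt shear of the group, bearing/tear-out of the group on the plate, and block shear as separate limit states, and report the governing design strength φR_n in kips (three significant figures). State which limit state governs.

78.2 kips (bolt shear governs)

Bolt shear: A_b = π·0.625²/4 = 0.3068 in²; R_n = 68 × 0.3068 × 5 × 1 = 104.3 kips → 0.75 × 104.3 = 78.2 kips.
Bearing: edge l_c = 1.156, r_n = 48.56 kips; interior l_c = 1.312, r_n = 52.5 kips; R_n = 48.56 + 4·52.5 = 258.6 kips → 194 kips.
Block shear: A_gv = 4.75, A_nv = 3.062, A_nt = 0.4375 in²; R_n = min(0.6F_uA_nv, 0.6F_yA_gv) + U_bs·F_u·A_nt = 159.2 kips → 119 kips.
Bolt shear governs: 78.2 kips.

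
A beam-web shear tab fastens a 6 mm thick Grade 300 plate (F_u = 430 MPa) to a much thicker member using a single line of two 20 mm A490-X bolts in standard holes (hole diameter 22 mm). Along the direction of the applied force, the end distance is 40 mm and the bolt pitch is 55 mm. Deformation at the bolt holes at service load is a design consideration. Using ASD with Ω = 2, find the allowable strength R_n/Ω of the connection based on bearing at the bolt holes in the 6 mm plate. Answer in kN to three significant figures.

Per bolt r_n = 1.2 l_c t F_u ≤ 2.4 d t F_u; upper limit = 2.4 × 20 × 6 × 430 / 1000 = 123.8 kN.
Edge bolt: l_c = 40 − 22/2 = 29 mm → 1.2 × 29 × 6 × 430 / 1000 = 89.78 → r_n = 89.78 kN.
Interior bolts: l_c = 55 − 22 = 33 mm → 1.2 × 33 × 6 × 430 / 1000 = 102.2 → r_n = 102.2 kN.
R_n = 1 × 89.78 + 1 × 102.2 = 192 kN.
Allowable strength R_n/Ω = 192 / 2 = 96 kN.

96 kN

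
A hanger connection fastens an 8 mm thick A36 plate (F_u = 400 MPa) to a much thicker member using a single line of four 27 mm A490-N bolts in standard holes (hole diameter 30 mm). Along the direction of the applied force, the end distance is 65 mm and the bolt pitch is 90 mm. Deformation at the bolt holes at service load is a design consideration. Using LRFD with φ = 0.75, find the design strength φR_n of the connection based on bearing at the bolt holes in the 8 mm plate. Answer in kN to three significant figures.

Per bolt r_n = 1.2 l_c t F_u ≤ 2.4 d t F_u; upper limit = 2.4 × 27 × 8 × 400 / 1000 = 207.4 kN.
Edge bolt: l_c = 65 − 30/2 = 50 mm → 1.2 × 50 × 8 × 400 / 1000 = 192 → r_n = 192 kN.
Interior bolts: l_c = 90 − 30 = 60 mm → 1.2 × 60 × 8 × 400 / 1000 = 230.4 → r_n = 207.4 kN.
R_n = 1 × 192 + 3 × 207.4 = 814.1 kN.
Design strength φR_n = 0.75 × 814.1 = 611 kN.

611 kN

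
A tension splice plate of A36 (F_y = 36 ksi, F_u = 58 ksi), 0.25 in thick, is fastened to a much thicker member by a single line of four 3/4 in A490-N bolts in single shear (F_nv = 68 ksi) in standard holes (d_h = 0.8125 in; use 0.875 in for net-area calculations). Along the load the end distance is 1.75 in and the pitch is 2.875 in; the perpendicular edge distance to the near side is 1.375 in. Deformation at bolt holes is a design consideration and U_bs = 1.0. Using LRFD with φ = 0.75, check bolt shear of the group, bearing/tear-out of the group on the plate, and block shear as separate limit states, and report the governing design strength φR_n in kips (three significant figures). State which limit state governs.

Bolt shear: A_b = π·0.75²/4 = 0.4418 in²; R_n = 68 × 0.4418 × 4 × 1 = 120.2 kips → 0.75 × 120.2 = 90.1 kips.
Bearing: edge l_c = 1.344, r_n = 23.38 kips; interior l_c = 2.062, r_n = 26.1 kips; R_n = 23.38 + 3·26.1 = 101.7 kips → 76.3 kips.
Block shear: A_gv = 2.594, A_nv = 1.828, A_nt = 0.2344 in²; R_n = min(0.6F_uA_nv, 0.6F_yA_gv) + U_bs·F_u·A_nt = 69.62 kips → 52.2 kips.
Block shear governs: 52.2 kips.

52.2 kips (block shear governs)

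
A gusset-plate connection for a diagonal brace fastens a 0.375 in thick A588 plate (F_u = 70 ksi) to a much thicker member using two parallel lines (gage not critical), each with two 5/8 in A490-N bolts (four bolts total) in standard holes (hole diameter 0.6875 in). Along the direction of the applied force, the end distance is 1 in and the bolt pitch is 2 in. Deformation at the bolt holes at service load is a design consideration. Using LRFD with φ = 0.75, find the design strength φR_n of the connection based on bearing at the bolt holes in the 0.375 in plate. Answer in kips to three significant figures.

90.1 kips

Per bolt r_n = 1.2 l_c t F_u ≤ 2.4 d t F_u; upper limit = 2.4 × 0.625 × 0.375 × 70 = 39.38 kips.
Edge bolt: l_c = 1 − 0.6875/2 = 0.6562 in → 1.2 × 0.6562 × 0.375 × 70 = 20.67 → r_n = 20.67 kips.
Interior bolts: l_c = 2 − 0.6875 = 1.312 in → 1.2 × 1.312 × 0.375 × 70 = 41.34 → r_n = 39.38 kips.
R_n = 2 × 20.67 + 2 × 39.38 = 120.1 kips.
Design strength φR_n = 0.75 × 120.1 = 90.1 kips.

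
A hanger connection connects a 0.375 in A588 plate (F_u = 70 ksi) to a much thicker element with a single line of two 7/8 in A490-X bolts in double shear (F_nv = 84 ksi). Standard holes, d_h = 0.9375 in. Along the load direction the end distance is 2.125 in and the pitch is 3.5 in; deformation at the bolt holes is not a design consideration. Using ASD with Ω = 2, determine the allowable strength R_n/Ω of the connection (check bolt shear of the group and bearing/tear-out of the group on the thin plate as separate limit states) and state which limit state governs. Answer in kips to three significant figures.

Bolt shear: A_b = π·0.875²/4 = 0.6013 in²; R_n = 84 × 0.6013 × 2 × 2 = 202 kips → 202 / 2 = 101 kips.
Bearing (1.5 l_c t F_u ≤ 3.0 d t F_u): upper limit = 3.0·0.875·0.375·70 = 68.91 kips.
  Edge l_c = 2.125 − 0.9375/2 = 1.656 → r_n = 65.21 kips; interior l_c = 3.5 − 0.9375 = 2.562 → r_n = 68.91 kips.
  R_n,bearing = 1·65.21 + 1·68.91 = 134.1 kips → 134.1 / 2 = 67.1 kips.
Bearing governs: 67.1 kips.

67.1 kips (bearing governs)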